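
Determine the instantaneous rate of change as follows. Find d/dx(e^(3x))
Chain rule: d/dx[e^u] = e^u · u' where u = 3x
u' = 3

Answer: 3·e^(3x)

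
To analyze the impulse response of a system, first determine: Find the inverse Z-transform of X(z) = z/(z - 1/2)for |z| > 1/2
Standard pair: z/(z-a) <-> a^n*u[n] for causal signals
With a = 1/2: x[n] = (1/2)^n*u[n]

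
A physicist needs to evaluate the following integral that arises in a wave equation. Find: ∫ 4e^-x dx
Since d/dx[e^-x] = - e^-x, we get -4e^-x+C

Answer: -4e^-x+C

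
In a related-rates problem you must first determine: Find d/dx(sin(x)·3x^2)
Product rule: (fg)' = f'g + fg'
f = sin(x), f' = cos(x)
g = 3x^2, g' = 6x

Answer: 3·cos(x)·x^2 + 6·sin(x)·x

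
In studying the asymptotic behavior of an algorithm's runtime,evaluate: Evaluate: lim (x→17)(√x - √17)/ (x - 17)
Multiply by conjugate (√x+√17)/(√x+√17):
=(x - 17)/((x - 17)(√x+√17))=1/(√x+√17)
As x → 17: 1/(2√17)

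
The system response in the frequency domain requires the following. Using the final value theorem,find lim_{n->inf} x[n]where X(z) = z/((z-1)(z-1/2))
Final value theorem: lim x[n]=lim_{z->1} (z-1)*X(z)
(z-1)*X(z)=z/(z-1/2)
As z->1: 1/(1-1/2)=1/(1/2)=2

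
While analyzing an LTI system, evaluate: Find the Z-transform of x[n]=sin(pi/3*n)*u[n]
Z{sin(w0*n)*u[n]} = z*sin(w0)/(z^2 - 2z*cos(w0) + 1)
With w0 = pi/3: X(z) = z*sin(pi/3)/(z^2 - 2z*cos(pi/3) + 1)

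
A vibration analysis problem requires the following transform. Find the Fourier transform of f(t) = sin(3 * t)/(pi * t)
sin(W*t)/(pi*t)=(W/pi)*sinc(W*t/pi) is the impulse response of the ideal low-pass filter with cutoff W (here W=3).
Its Fourier transform is a rectangular function:
F(omega)=1 for |omega| < 3, 0 otherwise

Answer: rect(omega/6) [i.e., 1 for |omega| < 3, 0 otherwise]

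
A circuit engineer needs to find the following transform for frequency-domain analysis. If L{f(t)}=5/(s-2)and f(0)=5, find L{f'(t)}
L{f'(t)} = s·F(s) - f(0) = 5s/(s-2)-5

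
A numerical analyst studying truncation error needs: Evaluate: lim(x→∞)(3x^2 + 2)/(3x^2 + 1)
Divide numerator and denominator by x^2:
lim (3+2/x^2)/(3+1/x^2)=1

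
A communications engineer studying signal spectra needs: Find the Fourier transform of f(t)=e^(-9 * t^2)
The Fourier transform of a Gaussian e^(-a*t^2) is sqrt(pi/a)*e^(-omega^2/(4a)).
With a = 9: F(omega) = sqrt(pi)/3*e^(-omega^2/36)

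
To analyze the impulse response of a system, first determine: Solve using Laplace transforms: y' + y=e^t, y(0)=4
Take L: sY - 4+Y = 1/(s-1)
Y(s+1) = 1/(s-1)+4
Y = 1/((s-1)(s+1))+4/(s+1)
Partial fractions: 1/((s-1)(s+1)) = (1/2)/(s-1) - (1/2)/(s+1)
So Y = (1/2)/(s-1)+(7/2)/(s+1)
Inverse Laplace transform (L^(-1){1/(s-1)} = e^t, L^(-1){1/(s+1)} = e^(-t)):

Answer: y(t) = (1/2)·e^t+(7/2)·e^(-t)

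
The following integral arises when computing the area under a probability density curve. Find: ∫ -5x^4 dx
Using power rule: ∫ -5x^4 dx = -5/5 x^5+C = -x^5+C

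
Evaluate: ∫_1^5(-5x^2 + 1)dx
Step 1: Find antiderivative F(x) = (-5/3)x^3+x
Step 2: F(5) - F(1) = -610/3 - (-2/3) = -608/3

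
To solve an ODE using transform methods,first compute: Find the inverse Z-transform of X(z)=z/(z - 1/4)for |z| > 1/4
Standard pair: z/(z-a) <-> a^n * u[n] for causal signals
With a = 1/4: x[n] = (1/4)^n * u[n]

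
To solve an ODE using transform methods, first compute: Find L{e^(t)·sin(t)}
First shifting: L{e^(at)f(t)}=F(s-a)
L{sin(t)}=1/(s² + 1)
Shift: 1/((s-1)² + 1)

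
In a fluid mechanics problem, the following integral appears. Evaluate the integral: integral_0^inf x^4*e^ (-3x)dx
This is a Gamma integral. Substitute u=3x (du=3 dx):
integral_0^inf x^4*e^(-3x) dx=(1/3^5) integral_0^inf u^4*e^(-u) du
=Gamma(5)/3^5=4!/3^5=24/243

Answer: 8/81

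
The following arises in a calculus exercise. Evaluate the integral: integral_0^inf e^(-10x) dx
integral_0^inf e^(-10x) dx = [-1/10 * e^(-10x)]_0^inf
= 0 - (-1/10) = 1/10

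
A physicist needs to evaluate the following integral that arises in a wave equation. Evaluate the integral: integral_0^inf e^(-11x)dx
integral_0^inf e^(-11x) dx = [-1/11*e^(-11x)]_0^inf
= 0 - (-1/11) = 1/11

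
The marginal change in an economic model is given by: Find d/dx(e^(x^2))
Chain rule: d/dx[e^u]=e^u · u' where u=x^2
u'=2x

Answer: 2x·e^(x^2)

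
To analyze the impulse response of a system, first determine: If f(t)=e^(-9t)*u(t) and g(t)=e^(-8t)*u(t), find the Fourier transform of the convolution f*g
By the convolution theorem: F{f * g}=F(omega) * G(omega)
F(omega)=1/(9+j * omega), G(omega)=1/(8+j * omega)
F{f * g}=1/((9+j * omega)(8+j * omega))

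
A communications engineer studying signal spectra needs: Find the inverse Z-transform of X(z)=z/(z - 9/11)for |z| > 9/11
Standard pair: z/(z-a) <-> a^n*u[n] for causal signals
With a = 9/11: x[n] = (9/11)^n*u[n]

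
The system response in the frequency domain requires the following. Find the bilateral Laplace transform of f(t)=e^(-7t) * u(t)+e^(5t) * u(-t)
For e^(-7t)*u(t): L=1/(s + 7), Re(s) > -7
For e^(5t)*u(-t): L=-1/(s-5), Re(s) < 5
Combined: F(s)=1/(s + 7) - 1/(s-5), -7 < Re(s) < 5

Answer: 1/(s + 7) - 1/(s-5), ROC: -7 < Re(s) < 5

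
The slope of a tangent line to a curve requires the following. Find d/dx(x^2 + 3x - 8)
Power rule: d/dx(ax^n) = n·a·x^(n-1)
Term by term: 2·x+3

Answer: 2x+3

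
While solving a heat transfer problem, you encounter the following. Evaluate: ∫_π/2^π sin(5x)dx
Antiderivative: -cos(5x)/5
Evaluate at bounds: [-cos(5·π)/5] - [-cos(5·π/2)/5]
= (-(-1) + (0))/5 = 1/5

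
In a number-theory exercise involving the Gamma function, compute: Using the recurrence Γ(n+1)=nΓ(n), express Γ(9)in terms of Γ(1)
Γ(9)=8Γ(8)=8·7Γ(7)=...=8!·Γ(1)=40320·Γ(1)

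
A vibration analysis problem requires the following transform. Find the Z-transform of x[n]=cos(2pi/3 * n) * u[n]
Z{cos(w0 * n) * u[n]} = z(z - cos(w0))/(z^2-2z * cos(w0)+1)
With w0 = 2pi/3: X(z) = z(z - cos(2pi/3))/(z^2-2z * cos(2pi/3)+1)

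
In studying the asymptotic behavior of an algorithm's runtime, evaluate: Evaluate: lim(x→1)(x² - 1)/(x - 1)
Factor: (x² - 1) = (x-1)(x+1)
Cancel (x-1): lim(x→1) (x+1) = 2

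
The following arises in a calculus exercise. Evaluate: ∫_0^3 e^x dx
Antiderivative: e^x
Evaluate: (e^3-1)

Answer: e^3-1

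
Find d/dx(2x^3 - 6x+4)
Power rule: d/dx(ax^n)=n·a·x^(n-1)
Term by term: 6·x^2 - 6

Answer: 6x^2 - 6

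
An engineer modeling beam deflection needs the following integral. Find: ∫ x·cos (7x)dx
By parts: u=x, dv=cos(7x) dx
du=dx, v=sin(7x)/7
=x·sin(7x)/7 + cos(7x)/7² + C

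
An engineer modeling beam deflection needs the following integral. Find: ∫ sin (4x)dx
Using substitution u = 4x: ∫ sin(u) du/4 = -cos(u)/4+C

Answer: (-1/4)cos(4x)+C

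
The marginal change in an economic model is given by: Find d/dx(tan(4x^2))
Chain rule: d/dx[tan(u)]=sec²(u)·u' where u=4x^2
u'=8x

Answer: 8x·sec²(4x^2)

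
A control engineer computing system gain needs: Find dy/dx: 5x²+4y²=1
Differentiate: 10x + 8y·(dy/dx)=0
dy/dx=-10x/(8y)=-(5/4)·(x/y)

Answer: dy/dx=-(5/4)·(x/y)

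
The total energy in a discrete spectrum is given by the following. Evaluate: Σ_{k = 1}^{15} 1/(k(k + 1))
Partial fractions: 1/(k(k+1)) = 1/k - 1/(k+1)
Telescoping sum: 1(1-1/16) = 1·15/16

Answer: 15/16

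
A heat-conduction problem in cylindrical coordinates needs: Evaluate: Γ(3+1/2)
Γ(n+1/2)=(2n)!√π/(4^n·n!)
=720√π/(64·6)=(15/8)·√π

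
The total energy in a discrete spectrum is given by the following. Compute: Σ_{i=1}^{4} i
Using formula: Σ i^1 = n(n+1)/2 = 4·5/2 = 10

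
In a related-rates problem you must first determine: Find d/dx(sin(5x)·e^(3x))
Product rule: (fg)'=f'g+fg'
f=sin(5x), f'=5·cos(5x)
g=e^(3x), g'=3·e^(3x)

Answer: 5·cos(5x)·e^(3x)+3·sin(5x)·e^(3x)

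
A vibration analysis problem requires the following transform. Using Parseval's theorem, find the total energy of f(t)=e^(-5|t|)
Parseval's theorem: E = integral |f(t)|^2 dt = (1/2pi) integral |F(omega)|^2 domega
E = integral_{-inf}^{inf} e^(-10|t|) dt = 2 * integral_0^inf e^(-10t) dt = 2/(2 * 5) = 1/5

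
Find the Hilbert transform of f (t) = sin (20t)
The Hilbert transform shifts each frequency component by -pi/2.
H{sin(wt)}=-cos(wt)
With w=20: H{sin(20t)}=-cos(20t)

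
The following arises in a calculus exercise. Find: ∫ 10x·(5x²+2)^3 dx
Let u = 5x² + 2, du = 10x dx
∫ u^3 du = u^4/4 + C

Answer: (5x² + 2)^4/4 + C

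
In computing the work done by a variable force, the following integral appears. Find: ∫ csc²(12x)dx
Since d/dx[-cot(12x)]=12csc²(12x), integral=-cot(12x)/12 + C

Answer: (-1/12)cot(12x) + C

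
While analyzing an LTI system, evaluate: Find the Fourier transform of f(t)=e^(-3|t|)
Using the standard pair: F{e^(-a|t|)} = 2a/(a^2 + omega^2)
With a = 3: F(omega) = 6/(9 + omega^2)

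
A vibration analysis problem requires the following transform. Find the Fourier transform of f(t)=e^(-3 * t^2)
The Fourier transform of a Gaussian e^(-a * t^2) is sqrt(pi/a) * e^(-omega^2/(4a)).
With a=3: F(omega)=sqrt(pi/3) * e^(-omega^2/12)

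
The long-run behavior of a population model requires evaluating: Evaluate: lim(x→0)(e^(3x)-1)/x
L'Hôpital (0/0): lim 3e^(3x)/1=3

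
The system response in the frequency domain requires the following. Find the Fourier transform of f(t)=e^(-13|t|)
Using the standard pair: F{e^(-a|t|)}=2a/(a^2+omega^2)
With a=13: F(omega)=26/(169+omega^2)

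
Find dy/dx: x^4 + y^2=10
Differentiate: 4x^3 + 2y·(dy/dx)=0
dy/dx=-4x^3/(2y)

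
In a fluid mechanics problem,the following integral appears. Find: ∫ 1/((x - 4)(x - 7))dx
Partial fractions: 1/((x-4)(x-7))=A/(x-4) + B/(x-7)
A=-1/3, B=1/3
∫ [-1/3· 1/(x-4) + 1/3· 1/(x-7)] dx
=(1/3)[ln|x-7| - ln|x-4|] + C

Answer: (1/3)·ln|(x-7)/(x-4)| + C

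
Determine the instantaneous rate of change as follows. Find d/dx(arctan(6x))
d/dx[arctan(u)] = u'/(1+u²), u = 6x, u' = 6

Answer: 6/(1+36x²)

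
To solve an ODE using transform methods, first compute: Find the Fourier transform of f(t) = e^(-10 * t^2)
The Fourier transform of a Gaussian e^(-a*t^2) is sqrt(pi/a)*e^(-omega^2/(4a)).
With a=10: F(omega)=sqrt(pi/10)*e^(-omega^2/40)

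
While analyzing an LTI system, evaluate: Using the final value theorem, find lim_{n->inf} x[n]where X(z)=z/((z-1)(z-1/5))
Final value theorem: lim x[n]=lim_{z->1} (z-1)*X(z)
(z-1)*X(z)=z/(z-1/5)
As z->1: 1/(1-1/5)=1/(4/5)=5/4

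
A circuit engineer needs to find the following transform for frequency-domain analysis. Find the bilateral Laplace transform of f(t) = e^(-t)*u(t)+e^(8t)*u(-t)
For e^(-t) * u(t): L = 1/(s+1), Re(s) > -1
For e^(8t) * u(-t): L = -1/(s-8), Re(s) < 8
Combined: F(s) = 1/(s+1)-1/(s-8), -1 < Re(s) < 8

Answer: 1/(s+1)-1/(s-8), ROC: -1 < Re(s) < 8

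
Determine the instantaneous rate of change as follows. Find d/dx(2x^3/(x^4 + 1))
Quotient rule: (f/g)' = (f'g - fg')/g²
f = 2x^3, f' = 6x^2
g = x^4+1, g' = 4x^3

Answer: (6x^2·(x^4+1)-8x^6)/(x^4+1)²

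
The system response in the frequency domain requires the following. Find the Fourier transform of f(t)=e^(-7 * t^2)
The Fourier transform of a Gaussian e^(-a*t^2) is sqrt(pi/a)*e^(-omega^2/(4a)).
With a=7: F(omega)=sqrt(pi/7)*e^(-omega^2/28)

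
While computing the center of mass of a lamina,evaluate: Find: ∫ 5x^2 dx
Using power rule: ∫ 5x^2 dx=5/3 x^3+C=(5/3)x^3+C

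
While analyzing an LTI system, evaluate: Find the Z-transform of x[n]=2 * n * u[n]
Z{n * u[n]} = z/(z-1)^2
By linearity: Z{2 * n * u[n]} = 2z/(z-1)^2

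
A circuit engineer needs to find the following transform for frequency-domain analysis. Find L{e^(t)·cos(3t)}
First shifting: L{e^(at)f(t)} = F(s-a)
L{cos(3t)} = s/(s² + 9)
Shift: (s-1)/((s-1)² + 9)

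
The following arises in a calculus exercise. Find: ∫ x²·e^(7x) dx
Integration by parts twice:
First: u = x², dv = e^(7x) dx => x²e^(7x)/7 - (2/7)∫ xe^(7x) dx
Second (∫ xe^(7x) dx): xe^(7x)/7 - e^(7x)/49
Combining: e^(7x)(x²/7 - 2x/49 + 2/343) + C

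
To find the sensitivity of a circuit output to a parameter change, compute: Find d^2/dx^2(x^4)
Apply power rule 2 times:
d^1: 4x^3
d^2: 12x^2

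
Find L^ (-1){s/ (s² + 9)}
L^(-1){s/(s²+w²)}=cos(wt)
Here w=3

Answer: cos(3t)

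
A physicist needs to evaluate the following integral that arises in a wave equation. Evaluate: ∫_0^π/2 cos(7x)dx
Antiderivative: sin(7x)/7
Evaluate at bounds: [sin(7·π/2)/7] - [sin(7·0)/7]
=((-1) - (0))/7=-1/7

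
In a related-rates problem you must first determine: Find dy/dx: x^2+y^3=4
Differentiate: 2x+3y^2·(dy/dx)=0
dy/dx=-2x/(3y^2)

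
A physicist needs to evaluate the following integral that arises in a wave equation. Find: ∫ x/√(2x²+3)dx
Let u=2x² + 3, du=4x dx
∫ (1/4)·u^(-1/2) du=√u/2 + C

Answer: √(2x² + 3)/2 + C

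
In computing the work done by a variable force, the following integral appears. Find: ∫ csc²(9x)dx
Since d/dx[-cot(9x)]=9csc²(9x), integral=-cot(9x)/9+C

Answer: (-1/9)cot(9x)+C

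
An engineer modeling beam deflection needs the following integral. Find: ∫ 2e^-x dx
Since d/dx[e^-x]=- e^-x, we get -2e^-x + C

Answer: -2e^-x + C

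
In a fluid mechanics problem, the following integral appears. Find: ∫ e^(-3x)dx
Since d/dx[e^(-3x)]=-3e^(-3x), we get -1/3 e^(-3x) + C

Answer: (-1/3)e^(-3x) + C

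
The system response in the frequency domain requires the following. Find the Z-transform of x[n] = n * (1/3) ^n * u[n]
Using the property Z{n*a^n*u[n]} = az/(z-a)^2
With a = 1/3: X(z) = (1/3)z/(z - 1/3)^2, |z| > 1/3

Answer: (1/3)z/(z - 1/3)^2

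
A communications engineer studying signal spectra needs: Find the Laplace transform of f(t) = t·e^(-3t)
L{t·e^(at)} = 1/(s-a)²
L{t·e^(-3t)} = 1/(s + 3)²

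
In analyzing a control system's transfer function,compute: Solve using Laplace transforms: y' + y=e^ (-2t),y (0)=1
Take L: sY - 1+Y = 1/(s+2)
Y(s+1) = 1/(s+2)+1
Y = 1/((s+2)(s+1))+1/(s+1)
Partial fractions: 1/((s+2)(s+1)) = -1/(s+2)+1/(s+1)
So Y = -1/(s+2)+2/(s+1)
Inverse Laplace transform (L^(-1){1/(s+2)} = e^(-2t), L^(-1){1/(s+1)} = e^(-t)):

Answer: y(t) = -1·e^(-2t)+2·e^(-t)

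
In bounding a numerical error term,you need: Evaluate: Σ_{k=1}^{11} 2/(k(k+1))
Partial fractions: 2/(k(k+1))=2/k - 2/(k+1)
Telescoping sum: 2(1-1/12)=2·11/12

Answer: 11/6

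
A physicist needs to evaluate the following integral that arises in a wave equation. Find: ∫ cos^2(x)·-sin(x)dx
Let u=cos(x), du=-sin(x) dx
∫ u^2 du=u^3/3+C

Answer: cos^3(x)/3+C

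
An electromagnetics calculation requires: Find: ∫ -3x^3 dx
Using power rule: ∫ -3x^3 dx = -3/4 x^4+C = (-3/4)x^4+C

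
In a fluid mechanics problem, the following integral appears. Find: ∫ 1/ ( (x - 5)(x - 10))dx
Partial fractions: 1/((x-5)(x-10))=A/(x-5) + B/(x-10)
A=-1/5, B=1/5
∫ [-1/5· 1/(x-5) + 1/5· 1/(x-10)] dx
=(1/5)[ln|x-10| - ln|x-5|] + C

Answer: (1/5)·ln|(x-10)/(x-5)| + C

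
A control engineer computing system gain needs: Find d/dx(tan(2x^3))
Chain rule: d/dx[tan(u)]=sec²(u)·u' where u=2x^3
u'=6x^2

Answer: 6x^2·sec²(2x^3)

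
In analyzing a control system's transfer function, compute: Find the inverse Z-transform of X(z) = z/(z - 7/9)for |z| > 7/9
Standard pair: z/(z-a) <-> a^n*u[n] for causal signals
With a = 7/9: x[n] = (7/9)^n*u[n]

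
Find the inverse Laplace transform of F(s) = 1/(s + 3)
L^(-1){1/(s-a)}=c·e^(at)
Here a=-3, c=1

Answer: e^(-3t)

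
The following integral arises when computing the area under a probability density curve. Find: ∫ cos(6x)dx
Using substitution u = 6x: ∫ cos(u) du/6 = sin(u)/6 + C

Answer: (1/6)sin(6x) + C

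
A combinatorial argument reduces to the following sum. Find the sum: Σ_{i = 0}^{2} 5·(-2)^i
Geometric series: S=a(1 - r^n)/(1 - r)
a=5, r=-2, n=3
S=5(1 + 8)/3=15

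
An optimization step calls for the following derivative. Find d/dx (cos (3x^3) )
Chain rule: d/dx[cos(u)]=-sin(u)·u' where u=3x^3
u'=9x^2

Answer: -9x^2·sin(3x^3)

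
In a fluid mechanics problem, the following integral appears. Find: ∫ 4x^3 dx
Using power rule: ∫ 4x^3 dx=4/4 x^4+C=x^4+C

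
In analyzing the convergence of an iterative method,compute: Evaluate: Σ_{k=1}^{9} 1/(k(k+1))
Partial fractions: 1/(k(k + 1)) = 1/k - 1/(k + 1)
Telescoping sum: 1(1 - 1/10) = 1·9/10

Answer: 9/10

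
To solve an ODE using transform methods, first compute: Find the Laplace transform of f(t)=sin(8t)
L{sin(wt)}=w/(s²+w²)
L{sin(8t)}=8/(s²+64)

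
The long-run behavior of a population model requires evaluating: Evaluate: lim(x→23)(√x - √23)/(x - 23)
Multiply by conjugate (√x+√23)/(√x+√23):
=(x - 23)/((x - 23)(√x+√23))=1/(√x+√23)
As x → 23: 1/(2√23)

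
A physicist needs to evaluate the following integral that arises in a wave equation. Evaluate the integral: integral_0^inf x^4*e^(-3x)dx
This is a Gamma integral. Substitute u = 3x (du = 3 dx):
integral_0^inf x^4*e^(-3x) dx = (1/3^5) integral_0^inf u^4*e^(-u) du
= Gamma(5)/3^5 = 4!/3^5 = 24/243

Answer: 8/81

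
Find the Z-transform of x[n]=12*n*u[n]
Z{n * u[n]} = z/(z-1)^2
By linearity: Z{12 * n * u[n]} = 12z/(z-1)^2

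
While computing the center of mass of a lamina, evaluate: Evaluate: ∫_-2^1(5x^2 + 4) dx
Step 1: Find antiderivative F(x) = (5/3)x^3 + 4x
Step 2: F(1) - F(-2) = 17/3 - (-64/3) = 27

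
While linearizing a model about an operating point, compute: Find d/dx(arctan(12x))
d/dx[arctan(u)]=u'/(1+u²), u=12x, u'=12

Answer: 12/(1+144x²)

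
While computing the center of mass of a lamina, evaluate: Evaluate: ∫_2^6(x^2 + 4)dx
Step 1: Find antiderivative F(x)=(1/3)x^3 + 4x
Step 2: F(6) - F(2)=96 - (32/3)=256/3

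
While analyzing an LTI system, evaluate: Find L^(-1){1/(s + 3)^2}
L^(-1){1/(s-a)^n} = t^(n-1)·e^(at)/(n-1)!
Here a = -3, n = 2: t^1·e^(-3t)/1

Answer: t·e^(-3t)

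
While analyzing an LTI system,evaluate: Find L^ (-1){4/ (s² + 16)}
L^(-1){w/(s² + w²)} = sin(wt)
Here w = 4

Answer: sin(4t)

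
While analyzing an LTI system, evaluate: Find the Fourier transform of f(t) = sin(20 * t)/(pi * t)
sin(W * t)/(pi * t)=(W/pi) * sinc(W * t/pi) is the impulse response of the ideal low-pass filter with cutoff W (here W=20).
Its Fourier transform is a rectangular function:
F(omega)=1 for |omega| < 20, 0 otherwise

Answer: rect(omega/40) [i.e., 1 for |omega| < 20, 0 otherwise]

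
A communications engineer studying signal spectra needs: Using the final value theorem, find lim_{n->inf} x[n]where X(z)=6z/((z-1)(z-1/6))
Final value theorem: lim x[n] = lim_{z->1} (z-1) * X(z)
(z-1) * X(z) = 6z/(z-1/6)
As z->1: 6/(1 - 1/6) = 6/(5/6) = 36/5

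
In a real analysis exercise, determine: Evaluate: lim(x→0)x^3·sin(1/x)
Squeeze theorem: -|x^3| ≤ x^3·sin(1/x) ≤ |x^3|
Since x^3 → 0 as x → 0, by squeeze theorem the limit is 0

Answer: 0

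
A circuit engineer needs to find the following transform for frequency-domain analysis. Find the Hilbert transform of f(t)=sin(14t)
The Hilbert transform shifts each frequency component by -pi/2.
H{sin(wt)}=-cos(wt)
With w=14: H{sin(14t)}=-cos(14t)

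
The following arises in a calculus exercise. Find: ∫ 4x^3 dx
Using power rule: ∫ 4x^3 dx = 4/4 x^4 + C = x^4 + C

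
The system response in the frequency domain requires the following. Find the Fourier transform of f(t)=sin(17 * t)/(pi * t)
sin(W*t)/(pi*t) = (W/pi)*sinc(W*t/pi) is the impulse response of the ideal low-pass filter with cutoff W (here W = 17).
Its Fourier transform is a rectangular function:
F(omega) = 1 for |omega| < 17, 0 otherwise

Answer: rect(omega/34) [i.e., 1 for |omega| < 17, 0 otherwise]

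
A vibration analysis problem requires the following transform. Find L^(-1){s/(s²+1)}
L^(-1){s/(s² + w²)} = cos(wt)
Here w = 1

Answer: cos(t)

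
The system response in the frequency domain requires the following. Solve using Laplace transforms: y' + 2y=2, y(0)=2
Take L of both sides: sY(s) - 2 + 2Y(s)=2/s
Y(s)(s + 2)=2/s + 2
Y(s)=2/(s(s + 2)) + 2/(s + 2)
Partial fractions: 2/(s(s + 2))=1/s - 1/(s + 2)
So Y(s)=1/s + 1/(s + 2)
Inverse transform (L^(-1){1/s}=1, L^(-1){1/(s + 2)}=e^(-2t)):

Answer: y(t)=1 + e^(-2t)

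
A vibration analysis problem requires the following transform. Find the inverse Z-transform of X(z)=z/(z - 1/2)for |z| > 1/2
Standard pair: z/(z-a) <-> a^n * u[n] for causal signals
With a = 1/2: x[n] = (1/2)^n * u[n]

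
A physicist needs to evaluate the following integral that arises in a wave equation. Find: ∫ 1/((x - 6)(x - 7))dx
Partial fractions: 1/((x-6)(x-7))=A/(x-6)+B/(x-7)
A=-1, B=1
∫ [-1· 1/(x-6)+1· 1/(x-7)] dx
=(1)[ln|x-7| - ln|x-6|]+C

Answer: ln|(x-7)/(x-6)|+C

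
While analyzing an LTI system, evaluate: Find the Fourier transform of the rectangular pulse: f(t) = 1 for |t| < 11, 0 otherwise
F(omega) = integral from -11 to 11 of e^(-j * omega * t) dt
= 2 * sin(11 * omega)/omega = 22 * sinc(11 * omega/pi)

Answer: 2 * sin(11 * omega)/omega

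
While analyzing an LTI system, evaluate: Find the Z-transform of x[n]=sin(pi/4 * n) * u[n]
Z{sin(w0 * n) * u[n]}=z * sin(w0)/(z^2 - 2z * cos(w0) + 1)
With w0=pi/4: X(z)=z * sin(pi/4)/(z^2 - 2z * cos(pi/4) + 1)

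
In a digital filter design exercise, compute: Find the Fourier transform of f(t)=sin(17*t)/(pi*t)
sin(W * t)/(pi * t)=(W/pi) * sinc(W * t/pi) is the impulse response of the ideal low-pass filter with cutoff W (here W=17).
Its Fourier transform is a rectangular function:
F(omega)=1 for |omega| < 17, 0 otherwise

Answer: rect(omega/34) [i.e., 1 for |omega| < 17, 0 otherwise]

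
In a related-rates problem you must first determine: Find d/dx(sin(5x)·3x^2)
Product rule: (fg)' = f'g + fg'
f = sin(5x), f' = 5·cos(5x)
g = 3x^2, g' = 6x

Answer: 15·cos(5x)·x^2 + 6·sin(5x)·x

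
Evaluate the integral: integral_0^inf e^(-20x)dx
integral_0^inf e^(-20x) dx = [-1/20 * e^(-20x)]_0^inf
= 0 - (-1/20) = 1/20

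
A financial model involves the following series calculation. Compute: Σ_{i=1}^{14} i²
Using formula: Σ i^2 = n(n + 1)(2n + 1)/6 = 14·15·29/6 = 1015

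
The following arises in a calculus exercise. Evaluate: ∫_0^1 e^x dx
Antiderivative: e^x
Evaluate: (e^1 - 1)

Answer: e^1 - 1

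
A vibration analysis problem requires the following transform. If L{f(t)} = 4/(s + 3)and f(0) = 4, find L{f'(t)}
L{f'(t)} = s·F(s) - f(0) = 4s/(s+3)-4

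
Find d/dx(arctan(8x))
d/dx[arctan(u)] = u'/(1+u²), u = 8x, u' = 8

Answer: 8/(1+64x²)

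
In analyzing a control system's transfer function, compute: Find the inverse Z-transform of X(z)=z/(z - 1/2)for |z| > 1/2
Standard pair: z/(z-a) <-> a^n * u[n] for causal signals
With a = 1/2: x[n] = (1/2)^n * u[n]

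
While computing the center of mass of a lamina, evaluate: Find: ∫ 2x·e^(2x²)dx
Let u = 2x², du = 4x dx
∫ (1/2)e^u du = e^u/2 + C

Answer: e^(2x²)/2 + C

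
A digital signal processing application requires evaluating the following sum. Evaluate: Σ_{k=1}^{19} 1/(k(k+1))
Partial fractions: 1/(k(k + 1)) = 1/k - 1/(k + 1)
Telescoping sum: 1(1 - 1/20) = 1·19/20

Answer: 19/20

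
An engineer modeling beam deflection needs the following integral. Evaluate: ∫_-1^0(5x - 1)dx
Step 1: Find antiderivative F(x) = (5/2)x^2 - x
Step 2: F(0) - F(-1) = 0 - (7/2) = -7/2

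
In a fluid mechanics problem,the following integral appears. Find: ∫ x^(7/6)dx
Power rule: ∫ x^(7/6) dx=x^(13/6)/(13/6)+C

Answer: (6/13)·x^(13/6)+C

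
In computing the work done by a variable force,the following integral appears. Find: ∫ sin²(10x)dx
Using identity sin²(u) = (1 - cos(2u))/2:
∫ (1 - cos(20x))/2 dx = x/2 - sin(20x)/40+C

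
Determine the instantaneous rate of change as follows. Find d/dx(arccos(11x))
d/dx[arccos(u)]=-u'/√(1-u²), u=11x, u'=11

Answer: -11/√(1-121x²)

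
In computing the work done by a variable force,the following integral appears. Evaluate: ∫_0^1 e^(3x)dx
Antiderivative: (1/3)e^(3x)
Evaluate: (1/3)(e^3 - 1)

Answer: (e^3 - 1)/3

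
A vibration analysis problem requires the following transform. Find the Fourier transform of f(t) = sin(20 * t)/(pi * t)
sin(W * t)/(pi * t)=(W/pi) * sinc(W * t/pi) is the impulse response of the ideal low-pass filter with cutoff W (here W=20).
Its Fourier transform is a rectangular function:
F(omega)=1 for |omega| < 20, 0 otherwise

Answer: rect(omega/40) [i.e., 1 for |omega| < 20, 0 otherwise]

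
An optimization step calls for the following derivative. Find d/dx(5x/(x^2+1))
Quotient rule: (f/g)' = (f'g - fg')/g²
f = 5x, f' = 5
g = x^2+1, g' = 2x

Answer: (5·(x^2+1)-10x^2)/(x^2+1)²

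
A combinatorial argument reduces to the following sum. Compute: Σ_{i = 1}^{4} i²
Using formula: Σ i^2=n(n + 1)(2n + 1)/6=4·5·9/6=30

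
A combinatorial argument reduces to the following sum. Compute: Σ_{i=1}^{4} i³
Using formula: Σ i^3=[n(n + 1)/2]²=[4·5/2]²=100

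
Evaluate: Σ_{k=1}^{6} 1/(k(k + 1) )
Partial fractions: 1/(k(k+1)) = 1/k - 1/(k+1)
Telescoping sum: 1(1-1/7) = 1·6/7

Answer: 6/7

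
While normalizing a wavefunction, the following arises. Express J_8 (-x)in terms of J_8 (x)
For integer n: J_n(-x)=(-1)^n J_n(x)
With n=8: J_8(-x)=(-1)^8 J_8(x)=J_8(x)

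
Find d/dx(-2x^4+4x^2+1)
Power rule: d/dx(ax^n)=n·a·x^(n-1)
Term by term: -8·x^3+8·x

Answer: -8x^3+8x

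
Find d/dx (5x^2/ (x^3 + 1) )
Quotient rule: (f/g)'=(f'g - fg')/g²
f=5x^2, f'=10x
g=x^3+1, g'=3x^2

Answer: (10x·(x^3+1)-15x^4)/(x^3+1)²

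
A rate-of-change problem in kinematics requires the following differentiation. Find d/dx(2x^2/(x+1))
Quotient rule: (f/g)' = (f'g - fg')/g²
f = 2x^2, f' = 4x
g = x+1, g' = 1

Answer: (4x·(x+1)-2x^2)/(x+1)²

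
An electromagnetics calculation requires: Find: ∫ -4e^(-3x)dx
Since d/dx[e^(-3x)] = -3e^(-3x), we get 4/3 e^(-3x) + C

Answer: (4/3)e^(-3x) + C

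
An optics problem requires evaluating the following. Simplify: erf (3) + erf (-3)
erf is odd: erf(-3)=-erf(3)
erf(3)+erf(-3)=erf(3) - erf(3)=0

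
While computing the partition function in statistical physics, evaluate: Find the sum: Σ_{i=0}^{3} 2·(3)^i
Geometric series: S=a(1 - r^n)/(1 - r)
a=2, r=3, n=4
S=2(1-81)/-2=80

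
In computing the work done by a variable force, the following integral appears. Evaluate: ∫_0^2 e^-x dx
Antiderivative: -e^-x
Evaluate: -(e^-2 - 1)

Answer: (e^-2 - 1)/(-1)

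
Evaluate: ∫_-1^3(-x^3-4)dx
Step 1: Find antiderivative F(x)=(-1/4)x^4-4x
Step 2: F(3) - F(-1)=-129/4 - (15/4)=-36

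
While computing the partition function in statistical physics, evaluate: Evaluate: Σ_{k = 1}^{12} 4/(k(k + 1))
Partial fractions: 4/(k(k + 1))=4/k - 4/(k + 1)
Telescoping sum: 4(1 - 1/13)=4·12/13

Answer: 48/13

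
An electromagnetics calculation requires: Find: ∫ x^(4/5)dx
Power rule: ∫ x^(4/5) dx=x^(9/5)/(9/5) + C

Answer: (5/9)·x^(9/5) + C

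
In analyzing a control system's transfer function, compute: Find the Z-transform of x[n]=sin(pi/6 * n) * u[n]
Z{sin(w0*n)*u[n]} = z*sin(w0)/(z^2 - 2z*cos(w0) + 1)
With w0 = pi/6: X(z) = z*sin(pi/6)/(z^2 - 2z*cos(pi/6) + 1)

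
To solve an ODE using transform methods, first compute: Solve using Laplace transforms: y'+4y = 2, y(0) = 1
Take L of both sides: sY(s)-1+4Y(s)=2/s
Y(s)(s+4)=2/s+1
Y(s)=2/(s(s+4))+1/(s+4)
Partial fractions: 2/(s(s+4))=(1/2)/s - (1/2)/(s+4)
So Y(s)=(1/2)/s+(1/2)/(s+4)
Inverse transform (L^(-1){1/s}=1, L^(-1){1/(s+4)}=e^(-4t)):

Answer: y(t)=1/2+(1/2)·e^(-4t)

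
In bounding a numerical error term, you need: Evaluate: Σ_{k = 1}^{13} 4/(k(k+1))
Partial fractions: 4/(k(k + 1))=4/k - 4/(k + 1)
Telescoping sum: 4(1 - 1/14)=4·13/14

Answer: 26/7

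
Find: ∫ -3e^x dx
Since d/dx[e^x]=+e^x, we get -3e^x+C

Answer: -3e^x+C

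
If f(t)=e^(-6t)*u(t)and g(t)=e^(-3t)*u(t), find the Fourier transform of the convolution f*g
By the convolution theorem: F{f * g}=F(omega) * G(omega)
F(omega)=1/(6 + j * omega), G(omega)=1/(3 + j * omega)
F{f * g}=1/((6 + j * omega)(3 + j * omega))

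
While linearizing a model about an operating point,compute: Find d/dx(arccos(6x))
d/dx[arccos(u)] = -u'/√(1-u²), u = 6x, u' = 6

Answer: -6/√(1-36x²)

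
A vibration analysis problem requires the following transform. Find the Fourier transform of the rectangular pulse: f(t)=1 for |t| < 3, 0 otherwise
F(omega) = integral from -3 to 3 of e^(-j * omega * t) dt
= 2 * sin(3 * omega)/omega = 6 * sinc(3 * omega/pi)

Answer: 2 * sin(3 * omega)/omega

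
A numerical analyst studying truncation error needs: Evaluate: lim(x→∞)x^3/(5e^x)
Apply L'Hôpital 3 times (∞/∞ each time):
Eventually get 3!/(5e^x) → 0

Answer: 0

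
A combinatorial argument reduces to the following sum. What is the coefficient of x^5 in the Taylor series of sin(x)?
sin(x)=Σ (-1)^k x^(2k + 1)/(2k + 1)!
For x^5: (-1)^2/5!=1/120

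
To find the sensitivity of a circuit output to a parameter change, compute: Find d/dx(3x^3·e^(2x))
Product rule: (fg)' = f'g+fg'
f = 3x^3, f' = 9x^2
g = e^(2x), g' = 2·e^(2x)

Answer: 9x^2·e^(2x)+6x^3·e^(2x)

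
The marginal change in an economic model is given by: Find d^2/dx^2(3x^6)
Apply power rule 2 times:
d^1: 18x^5
d^2: 90x^4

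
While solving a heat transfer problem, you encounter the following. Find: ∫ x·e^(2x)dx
Integration by parts: u=x, dv=e^(2x) dx
du=dx, v=e^(2x)/2
=x·e^(2x)/2 - ∫ e^(2x)/2 dx
=x·e^(2x)/2 - e^(2x)/4+C

Answer: e^(2x)(x/2-1/4)+C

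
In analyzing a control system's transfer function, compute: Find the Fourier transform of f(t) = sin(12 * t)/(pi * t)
sin(W * t)/(pi * t)=(W/pi) * sinc(W * t/pi) is the impulse response of the ideal low-pass filter with cutoff W (here W=12).
Its Fourier transform is a rectangular function:
F(omega)=1 for |omega| < 12, 0 otherwise

Answer: rect(omega/24) [i.e., 1 for |omega| < 12, 0 otherwise]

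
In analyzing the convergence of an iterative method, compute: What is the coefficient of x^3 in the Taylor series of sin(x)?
sin(x) = Σ (-1)^k x^(2k+1)/(2k+1)!
For x^3: (-1)^1/3! = -1/6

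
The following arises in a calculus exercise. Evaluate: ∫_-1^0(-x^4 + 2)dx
Step 1: Find antiderivative F(x)=(-1/5)x^5 + 2x
Step 2: F(0) - F(-1)=0 - (-9/5)=9/5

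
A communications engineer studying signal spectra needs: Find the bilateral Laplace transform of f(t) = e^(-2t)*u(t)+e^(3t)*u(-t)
For e^(-2t)*u(t): L = 1/(s + 2), Re(s) > -2
For e^(3t)*u(-t): L = -1/(s-3), Re(s) < 3
Combined: F(s) = 1/(s + 2) - 1/(s-3), -2 < Re(s) < 3

Answer: 1/(s + 2) - 1/(s-3), ROC: -2 < Re(s) < 3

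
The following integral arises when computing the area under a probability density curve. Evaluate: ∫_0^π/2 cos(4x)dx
Antiderivative: sin(4x)/4
Evaluate at bounds: [sin(4·π/2)/4] - [sin(4·0)/4]
=((0) - (0))/4=0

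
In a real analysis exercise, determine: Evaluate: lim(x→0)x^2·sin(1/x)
Squeeze theorem: -|x^2| ≤ x^2·sin(1/x) ≤ |x^2|
Since x^2 → 0 as x → 0, by squeeze theorem the limit is 0

Answer: 0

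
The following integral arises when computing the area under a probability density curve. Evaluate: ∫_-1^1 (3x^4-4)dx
Step 1: Find antiderivative F(x) = (3/5)x^5-4x
Step 2: F(1) - F(-1) = -17/5 - (17/5) = -34/5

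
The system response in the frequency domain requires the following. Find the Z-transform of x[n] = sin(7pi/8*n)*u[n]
Z{sin(w0 * n) * u[n]}=z * sin(w0)/(z^2-2z * cos(w0)+1)
With w0=7pi/8: X(z)=z * sin(7pi/8)/(z^2-2z * cos(7pi/8)+1)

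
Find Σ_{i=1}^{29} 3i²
=3·n(n + 1)(2n + 1)/6=3·29·30·59/6=25665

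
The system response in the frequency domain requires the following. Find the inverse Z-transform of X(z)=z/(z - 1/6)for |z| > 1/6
Standard pair: z/(z-a) <-> a^n * u[n] for causal signals
With a=1/6: x[n]=(1/6)^n * u[n]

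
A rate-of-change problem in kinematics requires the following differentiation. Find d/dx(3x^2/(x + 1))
Quotient rule: (f/g)'=(f'g - fg')/g²
f=3x^2, f'=6x
g=x+1, g'=1

Answer: (6x·(x+1)-3x^2)/(x+1)²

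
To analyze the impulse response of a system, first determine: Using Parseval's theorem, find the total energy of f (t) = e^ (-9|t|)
Parseval's theorem: E=integral |f(t)|^2 dt=(1/2pi) integral |F(omega)|^2 domega
E=integral_{-inf}^{inf} e^(-18|t|) dt=2*integral_0^inf e^(-18t) dt=2/(2*9)=1/9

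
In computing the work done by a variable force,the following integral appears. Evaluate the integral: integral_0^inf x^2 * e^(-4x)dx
This is a Gamma integral. Substitute u=4x (du=4 dx):
integral_0^inf x^2 * e^(-4x) dx=(1/4^3) integral_0^inf u^2 * e^(-u) du
=Gamma(3)/4^3=2!/4^3=2/64

Answer: 1/32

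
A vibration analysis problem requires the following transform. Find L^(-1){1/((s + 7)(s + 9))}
Partial fractions: 1/((s+7)(s+9)) = A/(s+7)+B/(s+9)
Cover-up: A = 1/(s+9)|_{s = -7} = 1/2; B = 1/(s+7)|_{s = -9} = -1/2
L^(-1) = (1/2)e^(-7t) - (1/2)e^(-9t)

Answer: (1/2)(e^(-7t) - e^(-9t))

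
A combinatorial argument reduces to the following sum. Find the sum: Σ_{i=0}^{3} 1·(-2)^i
Geometric series: S=a(1 - r^n)/(1 - r)
a=1, r=-2, n=4
S=1(1-16)/3=-5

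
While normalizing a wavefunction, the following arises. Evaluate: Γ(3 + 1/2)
Γ(n+1/2)=(2n)!√π/(4^n·n!)
=720√π/(64·6)=(15/8)·√π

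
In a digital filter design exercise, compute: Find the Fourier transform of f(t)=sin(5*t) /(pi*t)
sin(W * t)/(pi * t)=(W/pi) * sinc(W * t/pi) is the impulse response of the ideal low-pass filter with cutoff W (here W=5).
Its Fourier transform is a rectangular function:
F(omega)=1 for |omega| < 5, 0 otherwise

Answer: rect(omega/10) [i.e., 1 for |omega| < 5, 0 otherwise]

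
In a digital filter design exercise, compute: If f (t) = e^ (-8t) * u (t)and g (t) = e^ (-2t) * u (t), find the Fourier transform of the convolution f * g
By the convolution theorem: F{f*g} = F(omega)*G(omega)
F(omega) = 1/(8 + j*omega), G(omega) = 1/(2 + j*omega)
F{f*g} = 1/((8 + j*omega)(2 + j*omega))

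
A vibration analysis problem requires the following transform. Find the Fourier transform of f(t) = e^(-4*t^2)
The Fourier transform of a Gaussian e^(-a*t^2) is sqrt(pi/a)*e^(-omega^2/(4a)).
With a=4: F(omega)=sqrt(pi)/2*e^(-omega^2/16)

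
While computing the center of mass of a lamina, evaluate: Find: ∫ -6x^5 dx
Using power rule: ∫ -6x^5 dx=-6/6 x^6 + C=-x^6 + C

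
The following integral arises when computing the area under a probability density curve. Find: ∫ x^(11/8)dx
Power rule: ∫ x^(11/8) dx = x^(19/8)/(19/8) + C

Answer: (8/19)·x^(19/8) + C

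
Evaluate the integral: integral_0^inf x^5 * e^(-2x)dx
This is a Gamma integral. Substitute u = 2x (du = 2 dx):
integral_0^inf x^5*e^(-2x) dx = (1/2^6) integral_0^inf u^5*e^(-u) du
= Gamma(6)/2^6 = 5!/2^6 = 120/64

Answer: 15/8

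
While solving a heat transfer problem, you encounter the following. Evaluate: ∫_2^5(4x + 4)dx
Step 1: Find antiderivative F(x) = 2x^2+4x
Step 2: F(5) - F(2) = 70 - (16) = 54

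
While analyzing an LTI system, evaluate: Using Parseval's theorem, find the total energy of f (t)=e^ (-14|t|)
Parseval's theorem: E=integral |f(t)|^2 dt=(1/2pi) integral |F(omega)|^2 domega
E=integral_{-inf}^{inf} e^(-28|t|) dt=2*integral_0^inf e^(-28t) dt=2/(2*14)=1/14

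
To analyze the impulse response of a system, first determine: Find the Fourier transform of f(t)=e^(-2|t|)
Using the standard pair: F{e^(-a|t|)}=2a/(a^2+omega^2)
With a=2: F(omega)=4/(4+omega^2)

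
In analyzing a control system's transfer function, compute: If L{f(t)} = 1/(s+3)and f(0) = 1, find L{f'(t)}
L{f'(t)} = s·F(s) - f(0) = s/(s + 3) - 1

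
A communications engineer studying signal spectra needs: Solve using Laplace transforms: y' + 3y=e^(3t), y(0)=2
Take L: sY - 2+3Y = 1/(s-3)
Y(s+3) = 1/(s-3)+2
Y = 1/((s-3)(s+3))+2/(s+3)
Partial fractions: 1/((s-3)(s+3)) = (1/6)/(s-3) - (1/6)/(s+3)
So Y = (1/6)/(s-3)+(11/6)/(s+3)
Inverse Laplace transform (L^(-1){1/(s-3)} = e^(3t), L^(-1){1/(s+3)} = e^(-3t)):

Answer: y(t) = (1/6)·e^(3t)+(11/6)·e^(-3t)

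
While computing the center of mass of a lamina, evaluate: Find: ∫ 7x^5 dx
Using power rule: ∫ 7x^5 dx = 7/6 x^6+C = (7/6)x^6+C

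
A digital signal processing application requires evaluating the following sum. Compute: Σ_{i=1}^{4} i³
Using formula: Σ i^3=[n(n+1)/2]²=[4·5/2]²=100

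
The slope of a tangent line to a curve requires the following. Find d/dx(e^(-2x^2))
Chain rule: d/dx[e^u] = e^u · u' where u = -2x^2
u' = -4x

Answer: -4x·e^(-2x^2)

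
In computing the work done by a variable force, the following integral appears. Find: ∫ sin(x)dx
Using standard integral: ∫ sin(x) dx=-cos(x)+C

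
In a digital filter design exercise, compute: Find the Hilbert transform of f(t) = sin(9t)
The Hilbert transform shifts each frequency component by -pi/2.
H{sin(wt)}=-cos(wt)
With w=9: H{sin(9t)}=-cos(9t)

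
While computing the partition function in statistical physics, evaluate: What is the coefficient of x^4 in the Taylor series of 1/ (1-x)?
1/(1-x)=Σ x^n for |x|<1
All coefficients are 1

Answer: 1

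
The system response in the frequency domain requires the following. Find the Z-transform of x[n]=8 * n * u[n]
Z{n*u[n]}=z/(z-1)^2
By linearity: Z{8*n*u[n]}=8z/(z-1)^2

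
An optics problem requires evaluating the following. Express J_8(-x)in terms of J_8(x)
For integer n: J_n(-x)=(-1)^n J_n(x)
With n=8: J_8(-x)=(-1)^8 J_8(x)=J_8(x)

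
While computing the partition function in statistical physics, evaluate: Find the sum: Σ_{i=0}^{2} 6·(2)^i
Geometric series: S=a(1 - r^n)/(1 - r)
a=6, r=2, n=3
S=6(1 - 8)/-1=42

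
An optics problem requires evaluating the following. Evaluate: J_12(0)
J_n(0) = 0 for all n > 0 (Bessel function of first kind)
J_12(0) = 0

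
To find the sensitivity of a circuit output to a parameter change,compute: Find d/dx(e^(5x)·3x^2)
Product rule: (fg)'=f'g+fg'
f=e^(5x), f'=5·e^(5x)
g=3x^2, g'=6x

Answer: 15·e^(5x)·x^2+6·e^(5x)·x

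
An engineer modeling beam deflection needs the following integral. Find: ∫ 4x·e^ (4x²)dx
Let u=4x², du=8x dx
∫ (1/2)e^u du=e^u/2 + C

Answer: e^(4x²)/2 + C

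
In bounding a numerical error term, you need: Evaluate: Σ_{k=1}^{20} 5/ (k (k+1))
Partial fractions: 5/(k(k+1)) = 5/k - 5/(k+1)
Telescoping sum: 5(1-1/21) = 5·20/21

Answer: 100/21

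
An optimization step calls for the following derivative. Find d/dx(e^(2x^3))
Chain rule: d/dx[e^u]=e^u · u' where u=2x^3
u'=6x^2

Answer: 6x^2·e^(2x^3)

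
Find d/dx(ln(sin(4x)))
Chain rule: d/dx[ln(u)]=u'/u where u=sin(4x)
u'=4cos(4x)

Answer: (4cos(4x))/(sin(4x))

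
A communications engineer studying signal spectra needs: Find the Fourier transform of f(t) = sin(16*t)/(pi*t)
sin(W*t)/(pi*t)=(W/pi)*sinc(W*t/pi) is the impulse response of the ideal low-pass filter with cutoff W (here W=16).
Its Fourier transform is a rectangular function:
F(omega)=1 for |omega| < 16, 0 otherwise

Answer: rect(omega/32) [i.e., 1 for |omega| < 16, 0 otherwise]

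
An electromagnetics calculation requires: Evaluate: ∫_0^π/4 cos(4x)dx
Antiderivative: sin(4x)/4
Evaluate at bounds: [sin(4·π/4)/4] - [sin(4·0)/4]
=((0) - (0))/4=0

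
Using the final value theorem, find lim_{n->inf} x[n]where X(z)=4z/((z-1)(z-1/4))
Final value theorem: lim x[n]=lim_{z->1} (z-1) * X(z)
(z-1) * X(z)=4z/(z-1/4)
As z->1: 4/(1-1/4)=4/(3/4)=16/3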